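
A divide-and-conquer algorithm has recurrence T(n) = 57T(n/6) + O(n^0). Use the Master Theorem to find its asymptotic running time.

Master Theorem for T(n) = 57T(n/6) + O(n^0):

a = 57, b = 6, c = 0
log_b(a) = log_6(57) = 2.2565

Case 1: c = 0 < log_6(57) = 2.2565
T(n) = O(n^(log_6 57))

For T(n) = 57T(n/6) + O(n^0): log_6(57) = 2.2565. This is Case 1 of the Master Theorem (c < log_b(a), work dominated by leaves), giving O(n^(log_6 57)).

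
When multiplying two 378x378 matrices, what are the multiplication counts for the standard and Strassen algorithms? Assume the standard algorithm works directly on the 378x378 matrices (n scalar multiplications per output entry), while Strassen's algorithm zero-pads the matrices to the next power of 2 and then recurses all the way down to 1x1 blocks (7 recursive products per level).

Matrix multiplication for 378x378 matrices:

Strassen's algorithm requires power-of-2 dimensions. Pad 378x378 to 512x512 (next power of 2).

Standard algorithm: 378^3 = 54010152 multiplications
Strassen's algorithm: 7^(log2(512)) = 7^9 = 40353607 multiplications
Savings: 54010152 - 40353607 = 13656545 multiplications

Standard: 54010152 multiplications (378^3). Strassen: 40353607 multiplications (7^9, after padding to 512x512). Strassen reduces 8 recursive multiplications to 7 at each level.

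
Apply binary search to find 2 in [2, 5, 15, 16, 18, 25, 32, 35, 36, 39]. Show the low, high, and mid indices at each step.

Binary search for 2 in [2, 5, 15, 16, 18, 25, 32, 35, 36, 39]:

lo=0, hi=9, mid=4, arr[mid]=18 -> 18 > 2, search left half
lo=0, hi=3, mid=1, arr[mid]=5 -> 5 > 2, search left half
lo=0, hi=0, mid=0, arr[mid]=2 -> Found target at index 0!

Binary search finds 2 at index 0 after 3 comparisons. The search repeatedly halves the search space by comparing with the middle element.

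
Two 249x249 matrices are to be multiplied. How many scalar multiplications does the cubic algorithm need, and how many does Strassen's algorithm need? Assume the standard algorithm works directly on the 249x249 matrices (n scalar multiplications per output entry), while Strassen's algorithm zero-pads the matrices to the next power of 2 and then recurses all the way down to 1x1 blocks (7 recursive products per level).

Matrix multiplication for 249x249 matrices:

Strassen's algorithm requires power-of-2 dimensions. Pad 249x249 to 256x256 (next power of 2).

Standard algorithm: 249^3 = 15438249 multiplications
Strassen's algorithm: 7^(log2(256)) = 7^8 = 5764801 multiplications
Savings: 15438249 - 5764801 = 9673448 multiplications

Standard: 15438249 multiplications (249^3). Strassen: 5764801 multiplications (7^8, after padding to 256x256). Strassen reduces 8 recursive multiplications to 7 at each level.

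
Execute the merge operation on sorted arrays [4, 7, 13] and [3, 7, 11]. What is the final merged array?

Merging process:

Compare 4 vs 3: take 3 from right. Merged: [3]
Compare 4 vs 7: take 4 from left. Merged: [3, 4]
Compare 7 vs 7: take 7 from left. Merged: [3, 4, 7]
Compare 13 vs 7: take 7 from right. Merged: [3, 4, 7, 7]
Compare 13 vs 11: take 11 from right. Merged: [3, 4, 7, 7, 11]
Append remaining from left: [13]. Merged: [3, 4, 7, 7, 11, 13]

Final merged array: [3, 4, 7, 7, 11, 13]
Total comparisons: 5

The merged array is [3, 4, 7, 7, 11, 13], requiring 5 comparisons. The merge step runs in O(n) time where n is the total number of elements.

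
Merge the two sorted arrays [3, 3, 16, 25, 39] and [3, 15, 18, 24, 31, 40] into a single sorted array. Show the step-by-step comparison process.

Merging process:

Compare 3 vs 3: take 3 from left. Merged: [3]
Compare 3 vs 3: take 3 from left. Merged: [3, 3]
Compare 16 vs 3: take 3 from right. Merged: [3, 3, 3]
Compare 16 vs 15: take 15 from right. Merged: [3, 3, 3, 15]
Compare 16 vs 18: take 16 from left. Merged: [3, 3, 3, 15, 16]
Compare 25 vs 18: take 18 from right. Merged: [3, 3, 3, 15, 16, 18]
Compare 25 vs 24: take 24 from right. Merged: [3, 3, 3, 15, 16, 18, 24]
Compare 25 vs 31: take 25 from left. Merged: [3, 3, 3, 15, 16, 18, 24, 25]
Compare 39 vs 31: take 31 from right. Merged: [3, 3, 3, 15, 16, 18, 24, 25, 31]
Compare 39 vs 40: take 39 from left. Merged: [3, 3, 3, 15, 16, 18, 24, 25, 31, 39]
Append remaining from right: [40]. Merged: [3, 3, 3, 15, 16, 18, 24, 25, 31, 39, 40]

Final merged array: [3, 3, 3, 15, 16, 18, 24, 25, 31, 39, 40]
Total comparisons: 10

The merged array is [3, 3, 3, 15, 16, 18, 24, 25, 31, 39, 40], requiring 10 comparisons. The merge step runs in O(n) time where n is the total number of elements.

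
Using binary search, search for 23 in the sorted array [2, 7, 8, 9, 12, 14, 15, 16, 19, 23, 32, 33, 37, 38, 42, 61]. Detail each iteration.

Binary search for 23 in [2, 7, 8, 9, 12, 14, 15, 16, 19, 23, 32, 33, 37, 38, 42, 61]:

lo=0, hi=15, mid=7, arr[mid]=16 -> 16 < 23, search right half
lo=8, hi=15, mid=11, arr[mid]=33 -> 33 > 23, search left half
lo=8, hi=10, mid=9, arr[mid]=23 -> Found target at index 9!

Binary search finds 23 at index 9 after 3 comparisons. The search repeatedly halves the search space by comparing with the middle element.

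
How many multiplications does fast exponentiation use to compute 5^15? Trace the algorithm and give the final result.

Computing 5^15 by squaring (build up from 5^1; each line after the first costs one multiplication):

5^1 = 5
5^2 = (5^1)^2 = 5^2 = 25
5^3 = 5 * 5^2 = 5 * 25 = 125
5^6 = (5^3)^2 = 125^2 = 15625
5^7 = 5 * 5^6 = 5 * 15625 = 78125
5^14 = (5^7)^2 = 78125^2 = 6103515625
5^15 = 5 * 5^14 = 5 * 6103515625 = 30517578125

Result: 30517578125
Multiplications needed: 6 (6 lines after 5^1)

5^15 = 30517578125. Using exponentiation by squaring, this requires 6 multiplications. The key idea: if the exponent is even, square the half-power; if odd, multiply by the base once.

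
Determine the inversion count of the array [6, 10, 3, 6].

Finding inversions in [6, 10, 3, 6]:

(0, 2): arr[0]=6 > arr[2]=3
(1, 2): arr[1]=10 > arr[2]=3
(1, 3): arr[1]=10 > arr[3]=6

Total inversions: 3

The array has 3 inversion(s): (0,2), (1,2), (1,3). Each pair (i,j) satisfies i < j and arr[i] > arr[j].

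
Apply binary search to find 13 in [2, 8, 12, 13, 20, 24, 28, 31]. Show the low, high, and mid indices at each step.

Binary search for 13 in [2, 8, 12, 13, 20, 24, 28, 31]:

lo=0, hi=7, mid=3, arr[mid]=13 -> Found target at index 3!

Binary search finds 13 at index 3 after 1 comparisons. The search repeatedly halves the search space by comparing with the middle element.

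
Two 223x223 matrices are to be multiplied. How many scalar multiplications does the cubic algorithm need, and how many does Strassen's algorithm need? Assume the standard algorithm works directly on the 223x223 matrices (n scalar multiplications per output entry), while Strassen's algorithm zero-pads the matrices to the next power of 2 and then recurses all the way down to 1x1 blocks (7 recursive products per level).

Matrix multiplication for 223x223 matrices:

Strassen's algorithm requires power-of-2 dimensions. Pad 223x223 to 256x256 (next power of 2).

Standard algorithm: 223^3 = 11089567 multiplications
Strassen's algorithm: 7^(log2(256)) = 7^8 = 5764801 multiplications
Savings: 11089567 - 5764801 = 5324766 multiplications

Standard: 11089567 multiplications (223^3). Strassen: 5764801 multiplications (7^8, after padding to 256x256). Strassen reduces 8 recursive multiplications to 7 at each level.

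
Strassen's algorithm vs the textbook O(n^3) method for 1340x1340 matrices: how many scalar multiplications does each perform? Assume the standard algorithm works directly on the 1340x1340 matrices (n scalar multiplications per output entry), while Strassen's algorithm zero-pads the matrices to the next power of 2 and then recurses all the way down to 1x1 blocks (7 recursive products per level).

Matrix multiplication for 1340x1340 matrices:

Strassen's algorithm requires power-of-2 dimensions. Pad 1340x1340 to 2048x2048 (next power of 2).

Standard algorithm: 1340^3 = 2406104000 multiplications
Strassen's algorithm: 7^(log2(2048)) = 7^11 = 1977326743 multiplications
Savings: 2406104000 - 1977326743 = 428777257 multiplications

Standard: 2406104000 multiplications (1340^3). Strassen: 1977326743 multiplications (7^11, after padding to 2048x2048). Strassen reduces 8 recursive multiplications to 7 at each level.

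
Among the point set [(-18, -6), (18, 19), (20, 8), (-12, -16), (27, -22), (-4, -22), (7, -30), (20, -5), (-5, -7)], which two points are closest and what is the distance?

Computing all pairwise distances among 9 points:

d((-18, -6), (18, 19)) = 43.8292
d((-18, -6), (20, 8)) = 40.4969
d((-18, -6), (-12, -16)) = 11.6619
d((-18, -6), (27, -22)) = 47.7598
d((-18, -6), (-4, -22)) = 21.2603
d((-18, -6), (7, -30)) = 34.6554
d((-18, -6), (20, -5)) = 38.0132
d((-18, -6), (-5, -7)) = 13.0384
d((18, 19), (20, 8)) = 11.1803
d((18, 19), (-12, -16)) = 46.0977
d((18, 19), (27, -22)) = 41.9762
d((18, 19), (-4, -22)) = 46.5296
d((18, 19), (7, -30)) = 50.2195
d((18, 19), (20, -5)) = 24.0832
d((18, 19), (-5, -7)) = 34.7131
d((20, 8), (-12, -16)) = 40.0
d((20, 8), (27, -22)) = 30.8058
d((20, 8), (-4, -22)) = 38.4187
d((20, 8), (7, -30)) = 40.1622
d((20, 8), (20, -5)) = 13.0
d((20, 8), (-5, -7)) = 29.1548
d((-12, -16), (27, -22)) = 39.4588
d((-12, -16), (-4, -22)) = 10.0 <-- minimum
d((-12, -16), (7, -30)) = 23.6008
d((-12, -16), (20, -5)) = 33.8378
d((-12, -16), (-5, -7)) = 11.4018
d((27, -22), (-4, -22)) = 31.0
d((27, -22), (7, -30)) = 21.5407
d((27, -22), (20, -5)) = 18.3848
d((27, -22), (-5, -7)) = 35.3412
d((-4, -22), (7, -30)) = 13.6015
d((-4, -22), (20, -5)) = 29.4109
d((-4, -22), (-5, -7)) = 15.0333
d((7, -30), (20, -5)) = 28.178
d((7, -30), (-5, -7)) = 25.9422
d((20, -5), (-5, -7)) = 25.0799

Closest pair: (-12, -16) and (-4, -22) with distance 10.0

The closest pair is (-12, -16) and (-4, -22) with Euclidean distance 10.0. For 9 points, brute-force pairwise comparison is shown above. For large n, the divide-and-conquer algorithm (sort by x, recurse on halves, check the dividing strip) achieves O(n log n).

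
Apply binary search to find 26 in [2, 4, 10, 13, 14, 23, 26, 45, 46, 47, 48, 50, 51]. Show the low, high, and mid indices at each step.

Binary search for 26 in [2, 4, 10, 13, 14, 23, 26, 45, 46, 47, 48, 50, 51]:

lo=0, hi=12, mid=6, arr[mid]=26 -> Found target at index 6!

Binary search finds 26 at index 6 after 1 comparisons. The search repeatedly halves the search space by comparing with the middle element.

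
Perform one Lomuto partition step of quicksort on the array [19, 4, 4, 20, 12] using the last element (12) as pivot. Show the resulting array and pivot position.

Lomuto partition with pivot = 12:

Initial array: [19, 4, 4, 20, 12]

arr[0]=19 > 12: no swap
arr[1]=4 <= 12: swap with position 0, array becomes [4, 19, 4, 20, 12]
arr[2]=4 <= 12: swap with position 1, array becomes [4, 4, 19, 20, 12]
arr[3]=20 > 12: no swap

Place pivot at position 2: [4, 4, 12, 20, 19]
Pivot position: 2

After partitioning with pivot 12, the array becomes [4, 4, 12, 20, 19]. The pivot is placed at index 2. All elements to the left of the pivot are <= 12, and all elements to the right are > 12.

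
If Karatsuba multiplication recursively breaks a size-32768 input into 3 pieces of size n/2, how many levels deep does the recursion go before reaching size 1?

For divide and conquer with division factor 2:

Problem sizes at each level:
Level 0: 32768
Level 1: 16384
Level 2: 8192
Level 3: 4096
Level 4: 2048
Level 5: 1024
Level 6: 512
Level 7: 256
Level 8: 128
Level 9: 64
Level 10: 32
Level 11: 16
Level 12: 8
Level 13: 4
Level 14: 2
Level 15: 1

The root is level 0 and the size-1 base case is level 15 (the tree spans levels 0 through 15, i.e. 16 levels counting the root), so the depth is the number of divisions: log_2(32768) = 15

The recursion tree depth is log_2(32768) = 15. At each level, the problem size is divided by 2, so it takes 15 divisions to reduce to a base case of size 1. The algorithm makes 3 recursive calls at each level.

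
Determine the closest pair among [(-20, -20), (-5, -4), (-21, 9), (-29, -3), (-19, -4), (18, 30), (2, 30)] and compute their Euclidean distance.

Computing all pairwise distances among 7 points:

d((-20, -20), (-5, -4)) = 21.9317
d((-20, -20), (-21, 9)) = 29.0172
d((-20, -20), (-29, -3)) = 19.2354
d((-20, -20), (-19, -4)) = 16.0312
d((-20, -20), (18, 30)) = 62.8013
d((-20, -20), (2, 30)) = 54.626
d((-5, -4), (-21, 9)) = 20.6155
d((-5, -4), (-29, -3)) = 24.0208
d((-5, -4), (-19, -4)) = 14.0
d((-5, -4), (18, 30)) = 41.0488
d((-5, -4), (2, 30)) = 34.7131
d((-21, 9), (-29, -3)) = 14.4222
d((-21, 9), (-19, -4)) = 13.1529
d((-21, 9), (18, 30)) = 44.2945
d((-21, 9), (2, 30)) = 31.1448
d((-29, -3), (-19, -4)) = 10.0499 <-- minimum
d((-29, -3), (18, 30)) = 57.4282
d((-29, -3), (2, 30)) = 45.2769
d((-19, -4), (18, 30)) = 50.2494
d((-19, -4), (2, 30)) = 39.9625
d((18, 30), (2, 30)) = 16.0

Closest pair: (-29, -3) and (-19, -4) with distance 10.0499

The closest pair is (-29, -3) and (-19, -4) with Euclidean distance 10.0499. For 7 points, brute-force pairwise comparison is shown above. For large n, the divide-and-conquer algorithm (sort by x, recurse on halves, check the dividing strip) achieves O(n log n).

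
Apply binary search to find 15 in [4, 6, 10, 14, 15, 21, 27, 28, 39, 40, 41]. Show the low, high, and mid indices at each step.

Binary search for 15 in [4, 6, 10, 14, 15, 21, 27, 28, 39, 40, 41]:

lo=0, hi=10, mid=5, arr[mid]=21 -> 21 > 15, search left half
lo=0, hi=4, mid=2, arr[mid]=10 -> 10 < 15, search right half
lo=3, hi=4, mid=3, arr[mid]=14 -> 14 < 15, search right half
lo=4, hi=4, mid=4, arr[mid]=15 -> Found target at index 4!

Binary search finds 15 at index 4 after 4 comparisons. The search repeatedly halves the search space by comparing with the middle element.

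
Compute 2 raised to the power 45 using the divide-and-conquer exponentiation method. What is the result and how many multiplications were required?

Computing 2^45 by squaring (build up from 2^1; each line after the first costs one multiplication):

2^1 = 2
2^2 = (2^1)^2 = 2^2 = 4
2^4 = (2^2)^2 = 4^2 = 16
2^5 = 2 * 2^4 = 2 * 16 = 32
2^10 = (2^5)^2 = 32^2 = 1024
2^11 = 2 * 2^10 = 2 * 1024 = 2048
2^22 = (2^11)^2 = 2048^2 = 4194304
2^44 = (2^22)^2 = 4194304^2 = 17592186044416
2^45 = 2 * 2^44 = 2 * 17592186044416 = 35184372088832

Result: 35184372088832
Multiplications needed: 8 (8 lines after 2^1)

2^45 = 35184372088832. Using exponentiation by squaring, this requires 8 multiplications. The key idea: if the exponent is even, square the half-power; if odd, multiply by the base once.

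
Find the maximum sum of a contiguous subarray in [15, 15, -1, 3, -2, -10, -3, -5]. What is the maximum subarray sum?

Using Kadane's algorithm on [15, 15, -1, 3, -2, -10, -3, -5]:

Scanning through the array:
Position 1 (value 15): max_ending_here = 30, max_so_far = 30
Position 2 (value -1): max_ending_here = 29, max_so_far = 30
Position 3 (value 3): max_ending_here = 32, max_so_far = 32
Position 4 (value -2): max_ending_here = 30, max_so_far = 32
Position 5 (value -10): max_ending_here = 20, max_so_far = 32
Position 6 (value -3): max_ending_here = 17, max_so_far = 32
Position 7 (value -5): max_ending_here = 12, max_so_far = 32

Maximum subarray: [15, 15, -1, 3]
Maximum sum: 32

The maximum subarray is [15, 15, -1, 3] with sum 32. This subarray runs from index 0 to index 3.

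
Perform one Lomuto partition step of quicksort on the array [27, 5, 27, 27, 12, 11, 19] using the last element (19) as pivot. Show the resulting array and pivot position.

Lomuto partition with pivot = 19:

Initial array: [27, 5, 27, 27, 12, 11, 19]

arr[0]=27 > 19: no swap
arr[1]=5 <= 19: swap with position 0, array becomes [5, 27, 27, 27, 12, 11, 19]
arr[2]=27 > 19: no swap
arr[3]=27 > 19: no swap
arr[4]=12 <= 19: swap with position 1, array becomes [5, 12, 27, 27, 27, 11, 19]
arr[5]=11 <= 19: swap with position 2, array becomes [5, 12, 11, 27, 27, 27, 19]

Place pivot at position 3: [5, 12, 11, 19, 27, 27, 27]
Pivot position: 3

After partitioning with pivot 19, the array becomes [5, 12, 11, 19, 27, 27, 27]. The pivot is placed at index 3. All elements to the left of the pivot are <= 19, and all elements to the right are > 19.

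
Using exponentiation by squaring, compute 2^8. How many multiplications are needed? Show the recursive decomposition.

Computing 2^8 by squaring (build up from 2^1; each line after the first costs one multiplication):

2^1 = 2
2^2 = (2^1)^2 = 2^2 = 4
2^4 = (2^2)^2 = 4^2 = 16
2^8 = (2^4)^2 = 16^2 = 256

Result: 256
Multiplications needed: 3 (3 lines after 2^1)

2^8 = 256. Using exponentiation by squaring, this requires 3 multiplications. The key idea: if the exponent is even, square the half-power; if odd, multiply by the base once.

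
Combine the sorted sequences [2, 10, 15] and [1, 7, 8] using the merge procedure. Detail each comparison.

Merging process:

Compare 2 vs 1: take 1 from right. Merged: [1]
Compare 2 vs 7: take 2 from left. Merged: [1, 2]
Compare 10 vs 7: take 7 from right. Merged: [1, 2, 7]
Compare 10 vs 8: take 8 from right. Merged: [1, 2, 7, 8]
Append remaining from left: [10, 15]. Merged: [1, 2, 7, 8, 10, 15]

Final merged array: [1, 2, 7, 8, 10, 15]
Total comparisons: 4

The merged array is [1, 2, 7, 8, 10, 15], requiring 4 comparisons. The merge step runs in O(n) time where n is the total number of elements.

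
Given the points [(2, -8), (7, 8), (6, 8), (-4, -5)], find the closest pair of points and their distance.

Computing all pairwise distances among 4 points:

d((2, -8), (7, 8)) = 16.7631
d((2, -8), (6, 8)) = 16.4924
d((2, -8), (-4, -5)) = 6.7082
d((7, 8), (6, 8)) = 1.0 <-- minimum
d((7, 8), (-4, -5)) = 17.0294
d((6, 8), (-4, -5)) = 16.4012

Closest pair: (7, 8) and (6, 8) with distance 1.0

The closest pair is (7, 8) and (6, 8) with Euclidean distance 1.0. For 4 points, brute-force pairwise comparison is shown above. For large n, the divide-and-conquer algorithm (sort by x, recurse on halves, check the dividing strip) achieves O(n log n).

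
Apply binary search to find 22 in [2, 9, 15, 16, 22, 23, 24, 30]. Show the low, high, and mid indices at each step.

Binary search for 22 in [2, 9, 15, 16, 22, 23, 24, 30]:

lo=0, hi=7, mid=3, arr[mid]=16 -> 16 < 22, search right half
lo=4, hi=7, mid=5, arr[mid]=23 -> 23 > 22, search left half
lo=4, hi=4, mid=4, arr[mid]=22 -> Found target at index 4!

Binary search finds 22 at index 4 after 3 comparisons. The search repeatedly halves the search space by comparing with the middle element.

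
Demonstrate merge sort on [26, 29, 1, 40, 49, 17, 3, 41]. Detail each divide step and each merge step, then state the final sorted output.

Merge sort trace:

Split: [26, 29, 1, 40, 49, 17, 3, 41] -> [26, 29, 1, 40] and [49, 17, 3, 41]
  Split: [26, 29, 1, 40] -> [26, 29] and [1, 40]
    Split: [26, 29] -> [26] and [29]
    Merge: [26] + [29] -> [26, 29]
    Split: [1, 40] -> [1] and [40]
    Merge: [1] + [40] -> [1, 40]
  Merge: [26, 29] + [1, 40] -> [1, 26, 29, 40]
  Split: [49, 17, 3, 41] -> [49, 17] and [3, 41]
    Split: [49, 17] -> [49] and [17]
    Merge: [49] + [17] -> [17, 49]
    Split: [3, 41] -> [3] and [41]
    Merge: [3] + [41] -> [3, 41]
  Merge: [17, 49] + [3, 41] -> [3, 17, 41, 49]
Merge: [1, 26, 29, 40] + [3, 17, 41, 49] -> [1, 3, 17, 26, 29, 40, 41, 49]

Final sorted array: [1, 3, 17, 26, 29, 40, 41, 49]

The merge sort proceeds by recursively splitting the array and merging sorted halves.
After all merges, the sorted array is [1, 3, 17, 26, 29, 40, 41, 49].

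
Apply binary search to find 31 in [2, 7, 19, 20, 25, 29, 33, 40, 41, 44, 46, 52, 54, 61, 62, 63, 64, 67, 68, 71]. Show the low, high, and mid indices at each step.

Binary search for 31 in [2, 7, 19, 20, 25, 29, 33, 40, 41, 44, 46, 52, 54, 61, 62, 63, 64, 67, 68, 71]:

lo=0, hi=19, mid=9, arr[mid]=44 -> 44 > 31, search left half
lo=0, hi=8, mid=4, arr[mid]=25 -> 25 < 31, search right half
lo=5, hi=8, mid=6, arr[mid]=33 -> 33 > 31, search left half
lo=5, hi=5, mid=5, arr[mid]=29 -> 29 < 31, search right half
lo=6 > hi=5, target 31 not found

Binary search determines that 31 is not in the array after 4 comparisons. The search space was exhausted without finding the target.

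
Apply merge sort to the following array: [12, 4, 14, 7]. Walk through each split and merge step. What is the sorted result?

Merge sort trace:

Split: [12, 4, 14, 7] -> [12, 4] and [14, 7]
  Split: [12, 4] -> [12] and [4]
  Merge: [12] + [4] -> [4, 12]
  Split: [14, 7] -> [14] and [7]
  Merge: [14] + [7] -> [7, 14]
Merge: [4, 12] + [7, 14] -> [4, 7, 12, 14]

Final sorted array: [4, 7, 12, 14]

The merge sort proceeds by recursively splitting the array and merging sorted halves.
After all merges, the sorted array is [4, 7, 12, 14].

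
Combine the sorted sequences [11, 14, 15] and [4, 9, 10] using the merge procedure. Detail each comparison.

Merging process:

Compare 11 vs 4: take 4 from right. Merged: [4]
Compare 11 vs 9: take 9 from right. Merged: [4, 9]
Compare 11 vs 10: take 10 from right. Merged: [4, 9, 10]
Append remaining from left: [11, 14, 15]. Merged: [4, 9, 10, 11, 14, 15]

Final merged array: [4, 9, 10, 11, 14, 15]
Total comparisons: 3

The merged array is [4, 9, 10, 11, 14, 15], requiring 3 comparisons. The merge step runs in O(n) time where n is the total number of elements.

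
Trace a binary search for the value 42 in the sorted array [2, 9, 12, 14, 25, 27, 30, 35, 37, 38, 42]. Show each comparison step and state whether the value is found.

Binary search for 42 in [2, 9, 12, 14, 25, 27, 30, 35, 37, 38, 42]:

lo=0, hi=10, mid=5, arr[mid]=27 -> 27 < 42, search right half
lo=6, hi=10, mid=8, arr[mid]=37 -> 37 < 42, search right half
lo=9, hi=10, mid=9, arr[mid]=38 -> 38 < 42, search right half
lo=10, hi=10, mid=10, arr[mid]=42 -> Found target at index 10!

Binary search finds 42 at index 10 after 4 comparisons. The search repeatedly halves the search space by comparing with the middle element.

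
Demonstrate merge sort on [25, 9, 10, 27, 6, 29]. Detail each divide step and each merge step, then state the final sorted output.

Merge sort trace:

Split: [25, 9, 10, 27, 6, 29] -> [25, 9, 10] and [27, 6, 29]
  Split: [25, 9, 10] -> [25] and [9, 10]
    Split: [9, 10] -> [9] and [10]
    Merge: [9] + [10] -> [9, 10]
  Merge: [25] + [9, 10] -> [9, 10, 25]
  Split: [27, 6, 29] -> [27] and [6, 29]
    Split: [6, 29] -> [6] and [29]
    Merge: [6] + [29] -> [6, 29]
  Merge: [27] + [6, 29] -> [6, 27, 29]
Merge: [9, 10, 25] + [6, 27, 29] -> [6, 9, 10, 25, 27, 29]

Final sorted array: [6, 9, 10, 25, 27, 29]

The merge sort proceeds by recursively splitting the array and merging sorted halves.
After all merges, the sorted array is [6, 9, 10, 25, 27, 29].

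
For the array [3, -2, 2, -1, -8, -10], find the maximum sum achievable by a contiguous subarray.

Using Kadane's algorithm on [3, -2, 2, -1, -8, -10]:

Scanning through the array:
Position 1 (value -2): max_ending_here = 1, max_so_far = 3
Position 2 (value 2): max_ending_here = 3, max_so_far = 3
Position 3 (value -1): max_ending_here = 2, max_so_far = 3
Position 4 (value -8): max_ending_here = -6, max_so_far = 3
Position 5 (value -10): max_ending_here = -10, max_so_far = 3

Maximum subarray: [3]
Maximum sum: 3

The maximum subarray is [3] with sum 3. This subarray runs from index 0 to index 0.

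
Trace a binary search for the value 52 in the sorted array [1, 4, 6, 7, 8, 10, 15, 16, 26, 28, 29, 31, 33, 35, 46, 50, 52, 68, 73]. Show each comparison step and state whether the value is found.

Binary search for 52 in [1, 4, 6, 7, 8, 10, 15, 16, 26, 28, 29, 31, 33, 35, 46, 50, 52, 68, 73]:

lo=0, hi=18, mid=9, arr[mid]=28 -> 28 < 52, search right half
lo=10, hi=18, mid=14, arr[mid]=46 -> 46 < 52, search right half
lo=15, hi=18, mid=16, arr[mid]=52 -> Found target at index 16!

Binary search finds 52 at index 16 after 3 comparisons. The search repeatedly halves the search space by comparing with the middle element.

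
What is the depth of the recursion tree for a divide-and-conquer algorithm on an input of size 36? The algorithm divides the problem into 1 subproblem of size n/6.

For divide and conquer with division factor 6:

Problem sizes at each level:
Level 0: 36
Level 1: 6
Level 2: 1

The root is level 0 and the size-1 base case is level 2 (the tree spans levels 0 through 2, i.e. 3 levels counting the root), so the depth is the number of divisions: log_6(36) = 2

The recursion tree depth is log_6(36) = 2. At each level, the problem size is divided by 6, so it takes 2 divisions to reduce to a base case of size 1. The algorithm makes 1 recursive call at each level.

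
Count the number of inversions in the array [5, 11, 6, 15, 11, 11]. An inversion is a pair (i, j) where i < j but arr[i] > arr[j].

Finding inversions in [5, 11, 6, 15, 11, 11]:

(1, 2): arr[1]=11 > arr[2]=6
(3, 4): arr[3]=15 > arr[4]=11
(3, 5): arr[3]=15 > arr[5]=11

Total inversions: 3

The array has 3 inversion(s): (1,2), (3,4), (3,5). Each pair (i,j) satisfies i < j and arr[i] > arr[j].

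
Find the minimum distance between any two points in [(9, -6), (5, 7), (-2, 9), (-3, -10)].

Computing all pairwise distances among 4 points:

d((9, -6), (5, 7)) = 13.6015
d((9, -6), (-2, 9)) = 18.6011
d((9, -6), (-3, -10)) = 12.6491
d((5, 7), (-2, 9)) = 7.2801 <-- minimum
d((5, 7), (-3, -10)) = 18.7883
d((-2, 9), (-3, -10)) = 19.0263

Closest pair: (5, 7) and (-2, 9) with distance 7.2801

The closest pair is (5, 7) and (-2, 9) with Euclidean distance 7.2801. For 4 points, brute-force pairwise comparison is shown above. For large n, the divide-and-conquer algorithm (sort by x, recurse on halves, check the dividing strip) achieves O(n log n).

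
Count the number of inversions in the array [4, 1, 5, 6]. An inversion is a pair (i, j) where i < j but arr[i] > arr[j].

Finding inversions in [4, 1, 5, 6]:

(0, 1): arr[0]=4 > arr[1]=1

Total inversions: 1

The array has 1 inversion(s): (0,1). Each pair (i,j) satisfies i < j and arr[i] > arr[j].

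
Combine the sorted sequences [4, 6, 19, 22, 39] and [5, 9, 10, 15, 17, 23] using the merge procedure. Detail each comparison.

Merging process:

Compare 4 vs 5: take 4 from left. Merged: [4]
Compare 6 vs 5: take 5 from right. Merged: [4, 5]
Compare 6 vs 9: take 6 from left. Merged: [4, 5, 6]
Compare 19 vs 9: take 9 from right. Merged: [4, 5, 6, 9]
Compare 19 vs 10: take 10 from right. Merged: [4, 5, 6, 9, 10]
Compare 19 vs 15: take 15 from right. Merged: [4, 5, 6, 9, 10, 15]
Compare 19 vs 17: take 17 from right. Merged: [4, 5, 6, 9, 10, 15, 17]
Compare 19 vs 23: take 19 from left. Merged: [4, 5, 6, 9, 10, 15, 17, 19]
Compare 22 vs 23: take 22 from left. Merged: [4, 5, 6, 9, 10, 15, 17, 19, 22]
Compare 39 vs 23: take 23 from right. Merged: [4, 5, 6, 9, 10, 15, 17, 19, 22, 23]
Append remaining from left: [39]. Merged: [4, 5, 6, 9, 10, 15, 17, 19, 22, 23, 39]

Final merged array: [4, 5, 6, 9, 10, 15, 17, 19, 22, 23, 39]
Total comparisons: 10

The merged array is [4, 5, 6, 9, 10, 15, 17, 19, 22, 23, 39], requiring 10 comparisons. The merge step runs in O(n) time where n is the total number of elements.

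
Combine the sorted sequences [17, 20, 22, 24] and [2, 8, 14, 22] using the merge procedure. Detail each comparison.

Merging process:

Compare 17 vs 2: take 2 from right. Merged: [2]
Compare 17 vs 8: take 8 from right. Merged: [2, 8]
Compare 17 vs 14: take 14 from right. Merged: [2, 8, 14]
Compare 17 vs 22: take 17 from left. Merged: [2, 8, 14, 17]
Compare 20 vs 22: take 20 from left. Merged: [2, 8, 14, 17, 20]
Compare 22 vs 22: take 22 from left. Merged: [2, 8, 14, 17, 20, 22]
Compare 24 vs 22: take 22 from right. Merged: [2, 8, 14, 17, 20, 22, 22]
Append remaining from left: [24]. Merged: [2, 8, 14, 17, 20, 22, 22, 24]

Final merged array: [2, 8, 14, 17, 20, 22, 22, 24]
Total comparisons: 7

The merged array is [2, 8, 14, 17, 20, 22, 22, 24], requiring 7 comparisons. The merge step runs in O(n) time where n is the total number of elements.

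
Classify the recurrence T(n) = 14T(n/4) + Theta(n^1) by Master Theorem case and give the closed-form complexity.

Master Theorem for T(n) = 14T(n/4) + O(n^1):

a = 14, b = 4, c = 1
log_b(a) = log_4(14) = 1.9037

Case 1: c = 1 < log_4(14) = 1.9037
T(n) = O(n^(log_4 14))

For T(n) = 14T(n/4) + O(n^1): log_4(14) = 1.9037. This is Case 1 of the Master Theorem (c < log_b(a), work dominated by leaves), giving O(n^(log_4 14)).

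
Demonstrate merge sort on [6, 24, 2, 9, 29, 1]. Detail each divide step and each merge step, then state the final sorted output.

Merge sort trace:

Split: [6, 24, 2, 9, 29, 1] -> [6, 24, 2] and [9, 29, 1]
  Split: [6, 24, 2] -> [6] and [24, 2]
    Split: [24, 2] -> [24] and [2]
    Merge: [24] + [2] -> [2, 24]
  Merge: [6] + [2, 24] -> [2, 6, 24]
  Split: [9, 29, 1] -> [9] and [29, 1]
    Split: [29, 1] -> [29] and [1]
    Merge: [29] + [1] -> [1, 29]
  Merge: [9] + [1, 29] -> [1, 9, 29]
Merge: [2, 6, 24] + [1, 9, 29] -> [1, 2, 6, 9, 24, 29]

Final sorted array: [1, 2, 6, 9, 24, 29]

The merge sort proceeds by recursively splitting the array and merging sorted halves.
After all merges, the sorted array is [1, 2, 6, 9, 24, 29].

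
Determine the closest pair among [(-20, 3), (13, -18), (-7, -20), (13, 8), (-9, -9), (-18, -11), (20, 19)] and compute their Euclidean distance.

Computing all pairwise distances among 7 points:

d((-20, 3), (13, -18)) = 39.1152
d((-20, 3), (-7, -20)) = 26.4197
d((-20, 3), (13, 8)) = 33.3766
d((-20, 3), (-9, -9)) = 16.2788
d((-20, 3), (-18, -11)) = 14.1421
d((-20, 3), (20, 19)) = 43.0813
d((13, -18), (-7, -20)) = 20.0998
d((13, -18), (13, 8)) = 26.0
d((13, -18), (-9, -9)) = 23.7697
d((13, -18), (-18, -11)) = 31.7805
d((13, -18), (20, 19)) = 37.6563
d((-7, -20), (13, 8)) = 34.4093
d((-7, -20), (-9, -9)) = 11.1803
d((-7, -20), (-18, -11)) = 14.2127
d((-7, -20), (20, 19)) = 47.4342
d((13, 8), (-9, -9)) = 27.8029
d((13, 8), (-18, -11)) = 36.3593
d((13, 8), (20, 19)) = 13.0384
d((-9, -9), (-18, -11)) = 9.2195 <-- minimum
d((-9, -9), (20, 19)) = 40.3113
d((-18, -11), (20, 19)) = 48.4149

Closest pair: (-9, -9) and (-18, -11) with distance 9.2195

The closest pair is (-9, -9) and (-18, -11) with Euclidean distance 9.2195. For 7 points, brute-force pairwise comparison is shown above. For large n, the divide-and-conquer algorithm (sort by x, recurse on halves, check the dividing strip) achieves O(n log n).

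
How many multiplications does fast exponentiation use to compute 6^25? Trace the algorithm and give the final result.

Computing 6^25 by squaring (build up from 6^1; each line after the first costs one multiplication):

6^1 = 6
6^2 = (6^1)^2 = 6^2 = 36
6^3 = 6 * 6^2 = 6 * 36 = 216
6^6 = (6^3)^2 = 216^2 = 46656
6^12 = (6^6)^2 = 46656^2 = 2176782336
6^24 = (6^12)^2 = 2176782336^2 = 4738381338321616896
6^25 = 6 * 6^24 = 6 * 4738381338321616896 = 28430288029929701376

Result: 28430288029929701376
Multiplications needed: 6 (6 lines after 6^1)

6^25 = 28430288029929701376. Using exponentiation by squaring, this requires 6 multiplications. The key idea: if the exponent is even, square the half-power; if odd, multiply by the base once.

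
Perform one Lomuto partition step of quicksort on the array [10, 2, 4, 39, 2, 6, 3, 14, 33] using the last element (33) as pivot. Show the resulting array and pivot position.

Lomuto partition with pivot = 33:

Initial array: [10, 2, 4, 39, 2, 6, 3, 14, 33]

arr[0]=10 <= 33: swap with position 0, array becomes [10, 2, 4, 39, 2, 6, 3, 14, 33]
arr[1]=2 <= 33: swap with position 1, array becomes [10, 2, 4, 39, 2, 6, 3, 14, 33]
arr[2]=4 <= 33: swap with position 2, array becomes [10, 2, 4, 39, 2, 6, 3, 14, 33]
arr[3]=39 > 33: no swap
arr[4]=2 <= 33: swap with position 3, array becomes [10, 2, 4, 2, 39, 6, 3, 14, 33]
arr[5]=6 <= 33: swap with position 4, array becomes [10, 2, 4, 2, 6, 39, 3, 14, 33]
arr[6]=3 <= 33: swap with position 5, array becomes [10, 2, 4, 2, 6, 3, 39, 14, 33]
arr[7]=14 <= 33: swap with position 6, array becomes [10, 2, 4, 2, 6, 3, 14, 39, 33]

Place pivot at position 7: [10, 2, 4, 2, 6, 3, 14, 33, 39]
Pivot position: 7

After partitioning with pivot 33, the array becomes [10, 2, 4, 2, 6, 3, 14, 33, 39]. The pivot is placed at index 7. All elements to the left of the pivot are <= 33, and all elements to the right are > 33.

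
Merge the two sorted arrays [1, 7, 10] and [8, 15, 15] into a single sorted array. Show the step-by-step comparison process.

Merging process:

Compare 1 vs 8: take 1 from left. Merged: [1]
Compare 7 vs 8: take 7 from left. Merged: [1, 7]
Compare 10 vs 8: take 8 from right. Merged: [1, 7, 8]
Compare 10 vs 15: take 10 from left. Merged: [1, 7, 8, 10]
Append remaining from right: [15, 15]. Merged: [1, 7, 8, 10, 15, 15]

Final merged array: [1, 7, 8, 10, 15, 15]
Total comparisons: 4

The merged array is [1, 7, 8, 10, 15, 15], requiring 4 comparisons. The merge step runs in O(n) time where n is the total number of elements.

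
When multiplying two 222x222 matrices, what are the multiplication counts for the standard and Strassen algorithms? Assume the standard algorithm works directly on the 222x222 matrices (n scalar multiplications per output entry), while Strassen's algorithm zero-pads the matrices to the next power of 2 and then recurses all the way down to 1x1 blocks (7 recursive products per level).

Matrix multiplication for 222x222 matrices:

Strassen's algorithm requires power-of-2 dimensions. Pad 222x222 to 256x256 (next power of 2).

Standard algorithm: 222^3 = 10941048 multiplications
Strassen's algorithm: 7^(log2(256)) = 7^8 = 5764801 multiplications
Savings: 10941048 - 5764801 = 5176247 multiplications

Standard: 10941048 multiplications (222^3). Strassen: 5764801 multiplications (7^8, after padding to 256x256). Strassen reduces 8 recursive multiplications to 7 at each level.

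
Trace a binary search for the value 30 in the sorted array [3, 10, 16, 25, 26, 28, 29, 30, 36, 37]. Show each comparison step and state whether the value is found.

Binary search for 30 in [3, 10, 16, 25, 26, 28, 29, 30, 36, 37]:

lo=0, hi=9, mid=4, arr[mid]=26 -> 26 < 30, search right half
lo=5, hi=9, mid=7, arr[mid]=30 -> Found target at index 7!

Binary search finds 30 at index 7 after 2 comparisons. The search repeatedly halves the search space by comparing with the middle element.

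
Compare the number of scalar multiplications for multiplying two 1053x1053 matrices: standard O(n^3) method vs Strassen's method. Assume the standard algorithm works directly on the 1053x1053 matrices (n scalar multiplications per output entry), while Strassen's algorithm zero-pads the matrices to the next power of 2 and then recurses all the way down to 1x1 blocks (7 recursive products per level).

Matrix multiplication for 1053x1053 matrices:

Strassen's algorithm requires power-of-2 dimensions. Pad 1053x1053 to 2048x2048 (next power of 2).

Standard algorithm: 1053^3 = 1167575877 multiplications
Strassen's algorithm: 7^(log2(2048)) = 7^11 = 1977326743 multiplications
Difference: 1167575877 - 1977326743 = -809750866 (Strassen uses MORE here due to padding overhead — for small or just-over-power-of-2 n, padding can outweigh the per-level savings)

Standard: 1167575877 multiplications (1053^3). Strassen: 1977326743 multiplications (7^11, after padding to 2048x2048). Strassen reduces 8 recursive multiplications to 7 at each level.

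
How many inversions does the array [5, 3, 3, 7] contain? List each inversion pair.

Finding inversions in [5, 3, 3, 7]:

(0, 1): arr[0]=5 > arr[1]=3
(0, 2): arr[0]=5 > arr[2]=3

Total inversions: 2

The array has 2 inversion(s): (0,1), (0,2). Each pair (i,j) satisfies i < j and arr[i] > arr[j].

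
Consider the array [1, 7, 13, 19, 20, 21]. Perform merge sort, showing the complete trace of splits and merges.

Merge sort trace:

Split: [1, 7, 13, 19, 20, 21] -> [1, 7, 13] and [19, 20, 21]
  Split: [1, 7, 13] -> [1] and [7, 13]
    Split: [7, 13] -> [7] and [13]
    Merge: [7] + [13] -> [7, 13]
  Merge: [1] + [7, 13] -> [1, 7, 13]
  Split: [19, 20, 21] -> [19] and [20, 21]
    Split: [20, 21] -> [20] and [21]
    Merge: [20] + [21] -> [20, 21]
  Merge: [19] + [20, 21] -> [19, 20, 21]
Merge: [1, 7, 13] + [19, 20, 21] -> [1, 7, 13, 19, 20, 21]

Final sorted array: [1, 7, 13, 19, 20, 21]

The merge sort proceeds by recursively splitting the array and merging sorted halves.
After all merges, the sorted array is [1, 7, 13, 19, 20, 21].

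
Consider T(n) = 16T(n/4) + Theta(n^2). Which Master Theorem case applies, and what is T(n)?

Master Theorem for T(n) = 16T(n/4) + O(n^2):

a = 16, b = 4, c = 2
log_b(a) = log_4(16) = 2.0000

Case 2: c = 2 = log_4(16) = 2.0000
T(n) = O(n^2 log n) = O(n^2 log n)

For T(n) = 16T(n/4) + O(n^2): log_4(16) = 2.0000. This is Case 2 of the Master Theorem (c = log_b(a), equal work at all levels), giving O(n^2 log n).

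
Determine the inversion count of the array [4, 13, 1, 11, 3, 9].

Finding inversions in [4, 13, 1, 11, 3, 9]:

(0, 2): arr[0]=4 > arr[2]=1
(0, 4): arr[0]=4 > arr[4]=3
(1, 2): arr[1]=13 > arr[2]=1
(1, 3): arr[1]=13 > arr[3]=11
(1, 4): arr[1]=13 > arr[4]=3
(1, 5): arr[1]=13 > arr[5]=9
(3, 4): arr[3]=11 > arr[4]=3
(3, 5): arr[3]=11 > arr[5]=9

Total inversions: 8

The array has 8 inversion(s): (0,2), (0,4), (1,2), (1,3), (1,4), (1,5), (3,4), (3,5). Each pair (i,j) satisfies i < j and arr[i] > arr[j].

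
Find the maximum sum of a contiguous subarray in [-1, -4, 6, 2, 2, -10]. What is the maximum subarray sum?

Using Kadane's algorithm on [-1, -4, 6, 2, 2, -10]:

Scanning through the array:
Position 1 (value -4): max_ending_here = -4, max_so_far = -1
Position 2 (value 6): max_ending_here = 6, max_so_far = 6
Position 3 (value 2): max_ending_here = 8, max_so_far = 8
Position 4 (value 2): max_ending_here = 10, max_so_far = 10
Position 5 (value -10): max_ending_here = 0, max_so_far = 10

Maximum subarray: [6, 2, 2]
Maximum sum: 10

The maximum subarray is [6, 2, 2] with sum 10. This subarray runs from index 2 to index 4.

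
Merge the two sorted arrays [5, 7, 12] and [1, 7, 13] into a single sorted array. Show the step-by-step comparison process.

Merging process:

Compare 5 vs 1: take 1 from right. Merged: [1]
Compare 5 vs 7: take 5 from left. Merged: [1, 5]
Compare 7 vs 7: take 7 from left. Merged: [1, 5, 7]
Compare 12 vs 7: take 7 from right. Merged: [1, 5, 7, 7]
Compare 12 vs 13: take 12 from left. Merged: [1, 5, 7, 7, 12]
Append remaining from right: [13]. Merged: [1, 5, 7, 7, 12, 13]

Final merged array: [1, 5, 7, 7, 12, 13]
Total comparisons: 5

The merged array is [1, 5, 7, 7, 12, 13], requiring 5 comparisons. The merge step runs in O(n) time where n is the total number of elements.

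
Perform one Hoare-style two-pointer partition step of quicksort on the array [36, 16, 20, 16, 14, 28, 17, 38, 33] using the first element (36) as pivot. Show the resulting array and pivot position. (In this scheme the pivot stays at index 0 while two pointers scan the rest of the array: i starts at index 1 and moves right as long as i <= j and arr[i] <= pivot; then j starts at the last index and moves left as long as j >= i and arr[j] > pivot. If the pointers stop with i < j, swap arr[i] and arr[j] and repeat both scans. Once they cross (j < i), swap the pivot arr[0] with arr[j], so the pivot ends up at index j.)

Hoare-style two-pointer partition with pivot = 36:

Initial array: [36, 16, 20, 16, 14, 28, 17, 38, 33]

Pointers start at i = 1, j = 8.
i stops at index 7 (arr[7]=38 > 36), j stops at index 8 (arr[8]=33 <= 36): swap arr[7] and arr[8], array becomes [36, 16, 20, 16, 14, 28, 17, 33, 38]
i ends at 8, j ends at 7: the pointers have crossed (j < i), so scanning stops.

Swap pivot arr[0] with arr[7] to place pivot at position 7: [33, 16, 20, 16, 14, 28, 17, 36, 38]
Pivot position: 7

After partitioning with pivot 36, the array becomes [33, 16, 20, 16, 14, 28, 17, 36, 38]. The pivot is placed at index 7. All elements to the left of the pivot are <= 36, and all elements to the right are > 36.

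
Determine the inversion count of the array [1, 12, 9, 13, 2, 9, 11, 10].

Finding inversions in [1, 12, 9, 13, 2, 9, 11, 10]:

(1, 2): arr[1]=12 > arr[2]=9
(1, 4): arr[1]=12 > arr[4]=2
(1, 5): arr[1]=12 > arr[5]=9
(1, 6): arr[1]=12 > arr[6]=11
(1, 7): arr[1]=12 > arr[7]=10
(2, 4): arr[2]=9 > arr[4]=2
(3, 4): arr[3]=13 > arr[4]=2
(3, 5): arr[3]=13 > arr[5]=9
(3, 6): arr[3]=13 > arr[6]=11
(3, 7): arr[3]=13 > arr[7]=10
(6, 7): arr[6]=11 > arr[7]=10

Total inversions: 11

The array has 11 inversion(s): (1,2), (1,4), (1,5), (1,6), (1,7), (2,4), (3,4), (3,5), (3,6), (3,7), (6,7). Each pair (i,j) satisfies i < j and arr[i] > arr[j].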